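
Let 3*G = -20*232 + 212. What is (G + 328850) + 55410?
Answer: 382784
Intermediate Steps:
G = -1476 (G = (-20*232 + 212)/3 = (-4640 + 212)/3 = (1/3)*(-4428) = -1476)
(G + 328850) + 55410 = (-1476 + 328850) + 55410 = 327374 + 55410 = 382784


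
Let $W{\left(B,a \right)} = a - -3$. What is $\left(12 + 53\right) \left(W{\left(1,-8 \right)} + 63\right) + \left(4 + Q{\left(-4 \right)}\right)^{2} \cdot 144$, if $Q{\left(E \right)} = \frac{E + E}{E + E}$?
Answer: $7370$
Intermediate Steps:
$W{\left(B,a \right)} = 3 + a$ ($W{\left(B,a \right)} = a + 3 = 3 + a$)
$Q{\left(E \right)} = 1$ ($Q{\left(E \right)} = \frac{2 E}{2 E} = 2 E \frac{1}{2 E} = 1$)
$\left(12 + 53\right) \left(W{\left(1,-8 \right)} + 63\right) + \left(4 + Q{\left(-4 \right)}\right)^{2} \cdot 144 = \left(12 + 53\right) \left(\left(3 - 8\right) + 63\right) + \left(4 + 1\right)^{2} \cdot 144 = 65 \left(-5 + 63\right) + 5^{2} \cdot 144 = 65 \cdot 58 + 25 \cdot 144 = 3770 + 3600 = 7370$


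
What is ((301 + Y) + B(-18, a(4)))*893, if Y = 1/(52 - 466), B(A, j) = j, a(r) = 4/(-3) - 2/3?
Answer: 110540005/414 ≈ 2.6701e+5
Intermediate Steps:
a(r) = -2 (a(r) = 4*(-⅓) - 2*⅓ = -4/3 - ⅔ = -2)
Y = -1/414 (Y = 1/(-414) = -1/414 ≈ -0.0024155)
((301 + Y) + B(-18, a(4)))*893 = ((301 - 1/414) - 2)*893 = (124613/414 - 2)*893 = (123785/414)*893 = 110540005/414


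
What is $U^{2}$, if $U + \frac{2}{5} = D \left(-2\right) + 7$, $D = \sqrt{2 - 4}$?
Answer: $\frac{889}{25} - \frac{132 i \sqrt{2}}{5} \approx 35.56 - 37.335 i$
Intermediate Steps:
$D = i \sqrt{2}$ ($D = \sqrt{-2} = i \sqrt{2} \approx 1.4142 i$)
$U = \frac{33}{5} - 2 i \sqrt{2}$ ($U = - \frac{2}{5} + \left(i \sqrt{2} \left(-2\right) + 7\right) = - \frac{2}{5} + \left(- 2 i \sqrt{2} + 7\right) = - \frac{2}{5} + \left(7 - 2 i \sqrt{2}\right) = \frac{33}{5} - 2 i \sqrt{2} \approx 6.6 - 2.8284 i$)
$U^{2} = \left(\frac{33}{5} - 2 i \sqrt{2}\right)^{2}$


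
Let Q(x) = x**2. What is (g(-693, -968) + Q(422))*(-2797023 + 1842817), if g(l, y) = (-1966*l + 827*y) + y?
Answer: -705175409708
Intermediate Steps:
g(l, y) = -1966*l + 828*y
(g(-693, -968) + Q(422))*(-2797023 + 1842817) = ((-1966*(-693) + 828*(-968)) + 422**2)*(-2797023 + 1842817) = ((1362438 - 801504) + 178084)*(-954206) = (560934 + 178084)*(-954206) = 739018*(-954206) = -705175409708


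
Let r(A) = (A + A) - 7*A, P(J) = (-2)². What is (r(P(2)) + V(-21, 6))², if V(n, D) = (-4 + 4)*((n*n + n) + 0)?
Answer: 400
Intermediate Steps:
V(n, D) = 0 (V(n, D) = 0*((n² + n) + 0) = 0*((n + n²) + 0) = 0*(n + n²) = 0)
P(J) = 4
r(A) = -5*A (r(A) = 2*A - 7*A = -5*A)
(r(P(2)) + V(-21, 6))² = (-5*4 + 0)² = (-20 + 0)² = (-20)² = 400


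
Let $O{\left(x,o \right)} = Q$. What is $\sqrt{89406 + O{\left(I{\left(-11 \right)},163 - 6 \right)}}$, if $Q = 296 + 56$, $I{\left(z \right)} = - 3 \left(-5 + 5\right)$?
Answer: $\sqrt{89758} \approx 299.6$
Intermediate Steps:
$I{\left(z \right)} = 0$ ($I{\left(z \right)} = \left(-3\right) 0 = 0$)
$Q = 352$
$O{\left(x,o \right)} = 352$
$\sqrt{89406 + O{\left(I{\left(-11 \right)},163 - 6 \right)}} = \sqrt{89406 + 352} = \sqrt{89758}$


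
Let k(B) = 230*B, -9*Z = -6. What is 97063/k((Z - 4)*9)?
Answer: -97063/6900 ≈ -14.067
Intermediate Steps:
Z = ⅔ (Z = -⅑*(-6) = ⅔ ≈ 0.66667)
97063/k((Z - 4)*9) = 97063/((230*((⅔ - 4)*9))) = 97063/((230*(-10/3*9))) = 97063/((230*(-30))) = 97063/(-6900) = 97063*(-1/6900) = -97063/6900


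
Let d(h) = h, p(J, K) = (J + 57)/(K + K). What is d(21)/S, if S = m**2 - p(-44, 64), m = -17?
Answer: 2688/36979 ≈ 0.072690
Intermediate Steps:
p(J, K) = (57 + J)/(2*K) (p(J, K) = (57 + J)/((2*K)) = (57 + J)*(1/(2*K)) = (57 + J)/(2*K))
S = 36979/128 (S = (-17)**2 - (57 - 44)/(2*64) = 289 - 13/(2*64) = 289 - 1*13/128 = 289 - 13/128 = 36979/128 ≈ 288.90)
d(21)/S = 21/(36979/128) = 21*(128/36979) = 2688/36979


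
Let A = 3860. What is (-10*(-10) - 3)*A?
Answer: 374420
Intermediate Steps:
(-10*(-10) - 3)*A = (-10*(-10) - 3)*3860 = (100 - 3)*3860 = 97*3860 = 374420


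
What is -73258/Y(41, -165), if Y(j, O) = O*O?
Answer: -73258/27225 ≈ -2.6908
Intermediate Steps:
Y(j, O) = O²
-73258/Y(41, -165) = -73258/((-165)²) = -73258/27225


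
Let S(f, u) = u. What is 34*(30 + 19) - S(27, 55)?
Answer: 1611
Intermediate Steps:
34*(30 + 19) - S(27, 55) = 34*(30 + 19) - 1*55 = 34*49 - 55 = 1666 - 55 = 1611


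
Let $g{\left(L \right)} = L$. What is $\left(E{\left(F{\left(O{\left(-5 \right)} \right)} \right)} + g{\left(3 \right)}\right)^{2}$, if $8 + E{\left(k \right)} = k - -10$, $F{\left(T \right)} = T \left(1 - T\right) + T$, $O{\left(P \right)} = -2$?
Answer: $9$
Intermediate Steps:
$F{\left(T \right)} = T + T \left(1 - T\right)$
$E{\left(k \right)} = 2 + k$ ($E{\left(k \right)} = -8 + \left(k - -10\right) = -8 + \left(k + 10\right) = -8 + \left(10 + k\right) = 2 + k$)
$\left(E{\left(F{\left(O{\left(-5 \right)} \right)} \right)} + g{\left(3 \right)}\right)^{2} = \left(\left(2 - 2 \left(2 - -2\right)\right) + 3\right)^{2} = \left(\left(2 - 2 \left(2 + 2\right)\right) + 3\right)^{2} = \left(\left(2 - 8\right) + 3\right)^{2} = \left(-6 + 3\right)^{2} = \left(-3\right)^{2} = 9$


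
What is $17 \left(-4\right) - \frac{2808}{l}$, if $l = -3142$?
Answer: $- \frac{105424}{1571} \approx -67.106$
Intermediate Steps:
$17 \left(-4\right) - \frac{2808}{l} = 17 \left(-4\right) - \frac{2808}{-3142} = -68 - - \frac{1404}{1571} = -68 + \frac{1404}{1571} = - \frac{105424}{1571}$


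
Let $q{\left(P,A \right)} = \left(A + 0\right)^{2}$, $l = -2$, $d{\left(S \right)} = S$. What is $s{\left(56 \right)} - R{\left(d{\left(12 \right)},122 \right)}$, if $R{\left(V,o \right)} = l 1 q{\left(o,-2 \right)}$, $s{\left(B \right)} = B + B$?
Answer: $120$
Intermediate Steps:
$s{\left(B \right)} = 2 B$
$q{\left(P,A \right)} = A^{2}$
$R{\left(V,o \right)} = -8$ ($R{\left(V,o \right)} = \left(-2\right) 1 \left(-2\right)^{2} = \left(-2\right) 4 = -8$)
$s{\left(56 \right)} - R{\left(d{\left(12 \right)},122 \right)} = 2 \cdot 56 - -8 = 112 + 8 = 120$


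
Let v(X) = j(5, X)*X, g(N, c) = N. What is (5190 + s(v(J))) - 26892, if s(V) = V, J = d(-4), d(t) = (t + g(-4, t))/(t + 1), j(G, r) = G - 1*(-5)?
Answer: -65026/3 ≈ -21675.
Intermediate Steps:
j(G, r) = 5 + G (j(G, r) = G + 5 = 5 + G)
d(t) = (-4 + t)/(1 + t) (d(t) = (t - 4)/(t + 1) = (-4 + t)/(1 + t))
J = 8/3 (J = (-4 - 4)/(1 - 4) = -8/(-3) = -1/3*(-8) = 8/3 ≈ 2.6667)
v(X) = 10*X (v(X) = (5 + 5)*X = 10*X)
(5190 + s(v(J))) - 26892 = (5190 + 10*(8/3)) - 26892 = (5190 + 80/3) - 26892 = 15650/3 - 26892 = -65026/3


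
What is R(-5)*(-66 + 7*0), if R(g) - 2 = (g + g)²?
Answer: -6732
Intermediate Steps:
R(g) = 2 + 4*g² (R(g) = 2 + (g + g)² = 2 + (2*g)² = 2 + 4*g²)
R(-5)*(-66 + 7*0) = (2 + 4*(-5)²)*(-66 + 7*0) = (2 + 4*25)*(-66 + 0) = (2 + 100)*(-66) = 102*(-66) = -6732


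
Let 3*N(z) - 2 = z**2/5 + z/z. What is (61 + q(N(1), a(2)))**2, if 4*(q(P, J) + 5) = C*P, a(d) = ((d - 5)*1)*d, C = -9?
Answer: 71824/25 ≈ 2873.0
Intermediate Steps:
N(z) = 1 + z**2/15 (N(z) = 2/3 + (z**2/5 + z/z)/3 = 2/3 + (z**2*(1/5) + 1)/3 = 2/3 + (z**2/5 + 1)/3 = 2/3 + (1 + z**2/5)/3 = 2/3 + (1/3 + z**2/15) = 1 + z**2/15)
a(d) = d*(-5 + d) (a(d) = ((-5 + d)*1)*d = (-5 + d)*d = d*(-5 + d))
q(P, J) = -5 - 9*P/4 (q(P, J) = -5 + (-9*P)/4 = -5 - 9*P/4)
(61 + q(N(1), a(2)))**2 = (61 + (-5 - 9*(1 + (1/15)*1**2)/4))**2 = (61 + (-5 - 9*(1 + (1/15)*1)/4))**2 = (61 + (-5 - 9*(1 + 1/15)/4))**2 = (61 + (-5 - 9/4*16/15))**2 = (61 + (-5 - 12/5))**2 = (61 - 37/5)**2 = (268/5)**2 = 71824/25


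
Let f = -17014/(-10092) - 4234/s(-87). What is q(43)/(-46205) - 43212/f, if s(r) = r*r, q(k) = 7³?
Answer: -30224694992659/787933865 ≈ -38359.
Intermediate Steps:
q(k) = 343
s(r) = r²
f = 17053/15138 (f = -17014/(-10092) - 4234/((-87)²) = -17014*(-1/10092) - 4234/7569 = 8507/5046 - 4234*1/7569 = 8507/5046 - 146/261 = 17053/15138 ≈ 1.1265)
q(43)/(-46205) - 43212/f = 343/(-46205) - 43212/17053/15138 = 343*(-1/46205) - 43212*15138/17053 = -343/46205 - 654143256/17053 = -30224694992659/787933865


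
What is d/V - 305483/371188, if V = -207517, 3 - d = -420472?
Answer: -219468190011/77027820196 ≈ -2.8492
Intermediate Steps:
d = 420475 (d = 3 - 1*(-420472) = 3 + 420472 = 420475)
d/V - 305483/371188 = 420475/(-207517) - 305483/371188 = 420475*(-1/207517) - 305483*1/371188 = -420475/207517 - 305483/371188 = -219468190011/77027820196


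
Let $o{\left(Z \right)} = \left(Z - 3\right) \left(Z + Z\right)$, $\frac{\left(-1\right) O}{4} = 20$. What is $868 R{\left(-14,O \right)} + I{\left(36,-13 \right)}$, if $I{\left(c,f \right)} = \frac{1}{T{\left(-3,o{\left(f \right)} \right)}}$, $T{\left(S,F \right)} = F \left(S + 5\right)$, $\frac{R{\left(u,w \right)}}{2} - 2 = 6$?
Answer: $\frac{11554817}{832} \approx 13888.0$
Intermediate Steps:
$O = -80$ ($O = \left(-4\right) 20 = -80$)
$R{\left(u,w \right)} = 16$ ($R{\left(u,w \right)} = 4 + 2 \cdot 6 = 4 + 12 = 16$)
$o{\left(Z \right)} = 2 Z \left(-3 + Z\right)$ ($o{\left(Z \right)} = \left(-3 + Z\right) 2 Z = 2 Z \left(-3 + Z\right)$)
$T{\left(S,F \right)} = F \left(5 + S\right)$
$I{\left(c,f \right)} = \frac{1}{4 f \left(-3 + f\right)}$ ($I{\left(c,f \right)} = \frac{1}{2 f \left(-3 + f\right) \left(5 - 3\right)} = \frac{1}{2 f \left(-3 + f\right) 2} = \frac{1}{4 f \left(-3 + f\right)}$)
$868 R{\left(-14,O \right)} + I{\left(36,-13 \right)} = 868 \cdot 16 + \frac{1}{4 \left(-13\right) \left(-3 - 13\right)} = 13888 + \frac{1}{4} \left(- \frac{1}{13}\right) \frac{1}{-16} = 13888 + \frac{1}{4} \left(- \frac{1}{13}\right) \left(- \frac{1}{16}\right) = 13888 + \frac{1}{832} = \frac{11554817}{832}$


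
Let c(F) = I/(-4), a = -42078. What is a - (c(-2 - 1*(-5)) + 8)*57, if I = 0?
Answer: -42534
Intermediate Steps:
c(F) = 0 (c(F) = 0/(-4) = 0*(-1/4) = 0)
a - (c(-2 - 1*(-5)) + 8)*57 = -42078 - (0 + 8)*57 = -42078 - 8*57 = -42078 - 1*456 = -42078 - 456 = -42534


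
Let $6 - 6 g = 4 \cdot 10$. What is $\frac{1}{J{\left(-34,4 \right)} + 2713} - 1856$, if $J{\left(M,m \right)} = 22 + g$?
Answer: $- \frac{15196925}{8188} \approx -1856.0$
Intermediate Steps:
$g = - \frac{17}{3}$ ($g = 1 - \frac{4 \cdot 10}{6} = 1 - \frac{20}{3} = - \frac{17}{3} \approx -5.6667$)
$J{\left(M,m \right)} = \frac{49}{3}$ ($J{\left(M,m \right)} = 22 - \frac{17}{3} = \frac{49}{3}$)
$\frac{1}{J{\left(-34,4 \right)} + 2713} - 1856 = \frac{1}{\frac{49}{3} + 2713} - 1856 = \frac{1}{\frac{8188}{3}} - 1856 = \frac{3}{8188} - 1856 = - \frac{15196925}{8188}$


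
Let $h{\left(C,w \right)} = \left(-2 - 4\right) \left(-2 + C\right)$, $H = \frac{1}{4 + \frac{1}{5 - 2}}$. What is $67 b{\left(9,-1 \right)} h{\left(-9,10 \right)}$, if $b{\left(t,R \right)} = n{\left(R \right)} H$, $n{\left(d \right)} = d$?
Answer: $- \frac{13266}{13} \approx -1020.5$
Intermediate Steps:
$H = \frac{3}{13}$ ($H = \frac{1}{4 + \frac{1}{3}} = \frac{1}{\frac{13}{3}} = \frac{3}{13} \approx 0.23077$)
$b{\left(t,R \right)} = \frac{3 R}{13}$ ($b{\left(t,R \right)} = R \frac{3}{13} = \frac{3 R}{13}$)
$h{\left(C,w \right)} = 12 - 6 C$ ($h{\left(C,w \right)} = - 6 \left(-2 + C\right) = 12 - 6 C$)
$67 b{\left(9,-1 \right)} h{\left(-9,10 \right)} = 67 \cdot \frac{3}{13} \left(-1\right) \left(12 - -54\right) = 67 \left(- \frac{3}{13}\right) \left(12 + 54\right) = \left(- \frac{201}{13}\right) 66 = - \frac{13266}{13}$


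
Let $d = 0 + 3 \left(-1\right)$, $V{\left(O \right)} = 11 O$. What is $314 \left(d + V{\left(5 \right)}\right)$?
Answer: $16328$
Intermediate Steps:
$d = -3$ ($d = 0 - 3 = -3$)
$314 \left(d + V{\left(5 \right)}\right) = 314 \left(-3 + 11 \cdot 5\right) = 314 \left(-3 + 55\right) = 314 \cdot 52 = 16328$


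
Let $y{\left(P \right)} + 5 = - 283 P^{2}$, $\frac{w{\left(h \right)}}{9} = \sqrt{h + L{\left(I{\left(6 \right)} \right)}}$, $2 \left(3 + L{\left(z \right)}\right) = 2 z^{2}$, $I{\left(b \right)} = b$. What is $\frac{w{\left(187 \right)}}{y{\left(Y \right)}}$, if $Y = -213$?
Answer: $- \frac{9 \sqrt{55}}{6419716} \approx -1.0397 \cdot 10^{-5}$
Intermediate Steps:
$L{\left(z \right)} = -3 + z^{2}$ ($L{\left(z \right)} = -3 + \frac{2 z^{2}}{2} = -3 + z^{2}$)
$w{\left(h \right)} = 9 \sqrt{33 + h}$ ($w{\left(h \right)} = 9 \sqrt{h - \left(3 - 6^{2}\right)} = 9 \sqrt{h + \left(-3 + 36\right)} = 9 \sqrt{h + 33} = 9 \sqrt{33 + h}$)
$y{\left(P \right)} = -5 - 283 P^{2}$
$\frac{w{\left(187 \right)}}{y{\left(Y \right)}} = \frac{9 \sqrt{33 + 187}}{-5 - 283 \left(-213\right)^{2}} = \frac{9 \sqrt{220}}{-5 - 12839427} = \frac{9 \cdot 2 \sqrt{55}}{-5 - 12839427} = \frac{18 \sqrt{55}}{-12839432} = 18 \sqrt{55} \left(- \frac{1}{12839432}\right) = - \frac{9 \sqrt{55}}{6419716}$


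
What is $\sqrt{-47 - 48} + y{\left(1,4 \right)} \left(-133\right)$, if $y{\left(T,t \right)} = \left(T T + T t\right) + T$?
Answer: $-798 + i \sqrt{95} \approx -798.0 + 9.7468 i$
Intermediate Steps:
$y{\left(T,t \right)} = T + T^{2} + T t$ ($y{\left(T,t \right)} = \left(T^{2} + T t\right) + T = T + T^{2} + T t$)
$\sqrt{-47 - 48} + y{\left(1,4 \right)} \left(-133\right) = \sqrt{-47 - 48} + 1 \left(1 + 1 + 4\right) \left(-133\right) = \sqrt{-95} + 1 \cdot 6 \left(-133\right) = i \sqrt{95} + 6 \left(-133\right) = i \sqrt{95} - 798 = -798 + i \sqrt{95}$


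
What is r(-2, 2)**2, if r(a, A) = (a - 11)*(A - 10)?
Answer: 10816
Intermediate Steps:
r(a, A) = (-11 + a)*(-10 + A)
r(-2, 2)**2 = (110 - 11*2 - 10*(-2) + 2*(-2))**2 = (110 - 22 + 20 - 4)**2 = 104**2 = 10816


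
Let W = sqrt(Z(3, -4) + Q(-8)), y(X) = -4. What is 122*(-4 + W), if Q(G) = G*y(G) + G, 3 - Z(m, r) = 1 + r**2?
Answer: -488 + 122*sqrt(10) ≈ -102.20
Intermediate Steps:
Z(m, r) = 2 - r**2 (Z(m, r) = 3 - (1 + r**2) = 3 + (-1 - r**2) = 2 - r**2)
Q(G) = -3*G (Q(G) = G*(-4) + G = -4*G + G = -3*G)
W = sqrt(10) (W = sqrt((2 - 1*(-4)**2) - 3*(-8)) = sqrt((2 - 1*16) + 24) = sqrt((2 - 16) + 24) = sqrt(-14 + 24) = sqrt(10) ≈ 3.1623)
122*(-4 + W) = 122*(-4 + sqrt(10)) = -488 + 122*sqrt(10)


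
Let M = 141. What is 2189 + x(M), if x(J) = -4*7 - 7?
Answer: 2154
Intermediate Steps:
x(J) = -35 (x(J) = -28 - 7 = -35)
2189 + x(M) = 2189 - 35 = 2154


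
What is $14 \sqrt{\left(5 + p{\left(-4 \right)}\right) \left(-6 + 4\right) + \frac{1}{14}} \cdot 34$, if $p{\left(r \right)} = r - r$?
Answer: $34 i \sqrt{1946} \approx 1499.9 i$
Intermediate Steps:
$p{\left(r \right)} = 0$
$14 \sqrt{\left(5 + p{\left(-4 \right)}\right) \left(-6 + 4\right) + \frac{1}{14}} \cdot 34 = 14 \sqrt{\left(5 + 0\right) \left(-6 + 4\right) + \frac{1}{14}} \cdot 34 = 14 \sqrt{5 \left(-2\right) + \frac{1}{14}} \cdot 34 = 14 \sqrt{-10 + \frac{1}{14}} \cdot 34 = 14 \sqrt{- \frac{139}{14}} \cdot 34 = 14 \frac{i \sqrt{1946}}{14} \cdot 34 = i \sqrt{1946} \cdot 34 = 34 i \sqrt{1946}$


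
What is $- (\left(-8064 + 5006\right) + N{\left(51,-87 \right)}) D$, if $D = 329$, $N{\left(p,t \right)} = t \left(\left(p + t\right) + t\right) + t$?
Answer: $-2485924$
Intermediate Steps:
$N{\left(p,t \right)} = t + t \left(p + 2 t\right)$ ($N{\left(p,t \right)} = t \left(p + 2 t\right) + t = t + t \left(p + 2 t\right)$)
$- (\left(-8064 + 5006\right) + N{\left(51,-87 \right)}) D = - (\left(-8064 + 5006\right) - 87 \left(1 + 51 + 2 \left(-87\right)\right)) 329 = - (-3058 - 87 \left(1 + 51 - 174\right)) 329 = - (-3058 - -10614) 329 = - (-3058 + 10614) 329 = \left(-1\right) 7556 \cdot 329 = \left(-7556\right) 329 = -2485924$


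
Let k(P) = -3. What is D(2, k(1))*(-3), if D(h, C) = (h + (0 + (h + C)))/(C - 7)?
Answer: 3/10 ≈ 0.30000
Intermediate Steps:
D(h, C) = (C + 2*h)/(-7 + C) (D(h, C) = (h + (0 + (C + h)))/(-7 + C) = (h + (C + h))/(-7 + C) = (C + 2*h)/(-7 + C))
D(2, k(1))*(-3) = ((-3 + 2*2)/(-7 - 3))*(-3) = ((-3 + 4)/(-10))*(-3) = -⅒*1*(-3) = -⅒*(-3) = 3/10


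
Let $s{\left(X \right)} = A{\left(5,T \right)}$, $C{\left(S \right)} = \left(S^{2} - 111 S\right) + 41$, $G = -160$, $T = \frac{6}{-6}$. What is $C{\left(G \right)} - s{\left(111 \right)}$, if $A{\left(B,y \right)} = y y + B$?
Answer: $43395$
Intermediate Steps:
$T = -1$ ($T = 6 \left(- \frac{1}{6}\right) = -1$)
$C{\left(S \right)} = 41 + S^{2} - 111 S$
$A{\left(B,y \right)} = B + y^{2}$ ($A{\left(B,y \right)} = y^{2} + B = B + y^{2}$)
$s{\left(X \right)} = 6$ ($s{\left(X \right)} = 5 + \left(-1\right)^{2} = 5 + 1 = 6$)
$C{\left(G \right)} - s{\left(111 \right)} = \left(41 + \left(-160\right)^{2} - -17760\right) - 6 = \left(41 + 25600 + 17760\right) - 6 = 43401 - 6 = 43395$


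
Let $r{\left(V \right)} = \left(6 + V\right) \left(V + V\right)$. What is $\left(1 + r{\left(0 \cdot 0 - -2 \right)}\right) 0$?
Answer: $0$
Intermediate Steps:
$r{\left(V \right)} = 2 V \left(6 + V\right)$ ($r{\left(V \right)} = \left(6 + V\right) 2 V = 2 V \left(6 + V\right)$)
$\left(1 + r{\left(0 \cdot 0 - -2 \right)}\right) 0 = \left(1 + 2 \left(0 \cdot 0 - -2\right) \left(6 + \left(0 \cdot 0 - -2\right)\right)\right) 0 = \left(1 + 2 \left(0 + 2\right) \left(6 + \left(0 + 2\right)\right)\right) 0 = \left(1 + 2 \cdot 2 \left(6 + 2\right)\right) 0 = \left(1 + 2 \cdot 2 \cdot 8\right) 0 = \left(1 + 32\right) 0 = 33 \cdot 0 = 0$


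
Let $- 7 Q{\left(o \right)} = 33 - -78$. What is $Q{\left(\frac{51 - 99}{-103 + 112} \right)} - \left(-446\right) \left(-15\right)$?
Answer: $- \frac{46941}{7} \approx -6705.9$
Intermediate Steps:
$Q{\left(o \right)} = - \frac{111}{7}$ ($Q{\left(o \right)} = - \frac{33 - -78}{7} = - \frac{33 + 78}{7} = \left(- \frac{1}{7}\right) 111 = - \frac{111}{7}$)
$Q{\left(\frac{51 - 99}{-103 + 112} \right)} - \left(-446\right) \left(-15\right) = - \frac{111}{7} - \left(-446\right) \left(-15\right) = - \frac{111}{7} - 6690 = - \frac{46941}{7}$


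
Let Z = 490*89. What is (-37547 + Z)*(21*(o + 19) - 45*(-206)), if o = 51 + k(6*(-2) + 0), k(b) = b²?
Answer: 83451132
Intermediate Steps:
Z = 43610
o = 195 (o = 51 + (6*(-2) + 0)² = 51 + (-12 + 0)² = 51 + (-12)² = 51 + 144 = 195)
(-37547 + Z)*(21*(o + 19) - 45*(-206)) = (-37547 + 43610)*(21*(195 + 19) - 45*(-206)) = 6063*(21*214 + 9270) = 6063*(4494 + 9270) = 6063*13764 = 83451132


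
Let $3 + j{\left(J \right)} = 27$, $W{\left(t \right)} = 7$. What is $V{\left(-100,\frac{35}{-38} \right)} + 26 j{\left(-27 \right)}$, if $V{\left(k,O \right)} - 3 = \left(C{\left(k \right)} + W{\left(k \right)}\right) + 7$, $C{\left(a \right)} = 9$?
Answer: $650$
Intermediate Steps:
$j{\left(J \right)} = 24$ ($j{\left(J \right)} = -3 + 27 = 24$)
$V{\left(k,O \right)} = 26$ ($V{\left(k,O \right)} = 3 + \left(\left(9 + 7\right) + 7\right) = 3 + \left(16 + 7\right) = 3 + 23 = 26$)
$V{\left(-100,\frac{35}{-38} \right)} + 26 j{\left(-27 \right)} = 26 + 26 \cdot 24 = 26 + 624 = 650$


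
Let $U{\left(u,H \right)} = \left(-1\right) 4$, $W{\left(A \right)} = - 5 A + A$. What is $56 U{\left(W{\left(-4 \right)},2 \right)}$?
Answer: $-224$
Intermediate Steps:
$W{\left(A \right)} = - 4 A$
$U{\left(u,H \right)} = -4$
$56 U{\left(W{\left(-4 \right)},2 \right)} = 56 \left(-4\right) = -224$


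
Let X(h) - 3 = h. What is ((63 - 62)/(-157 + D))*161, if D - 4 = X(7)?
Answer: -161/143 ≈ -1.1259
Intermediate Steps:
X(h) = 3 + h
D = 14 (D = 4 + (3 + 7) = 4 + 10 = 14)
((63 - 62)/(-157 + D))*161 = ((63 - 62)/(-157 + 14))*161 = (1/(-143))*161 = (1*(-1/143))*161 = -1/143*161 = -161/143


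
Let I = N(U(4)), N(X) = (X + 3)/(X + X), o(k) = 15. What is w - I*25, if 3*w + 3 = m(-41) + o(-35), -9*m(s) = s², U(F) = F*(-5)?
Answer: -14879/216 ≈ -68.884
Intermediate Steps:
U(F) = -5*F
N(X) = (3 + X)/(2*X) (N(X) = (3 + X)/((2*X)) = (3 + X)*(1/(2*X)) = (3 + X)/(2*X))
I = 17/40 (I = (3 - 5*4)/(2*((-5*4))) = (½)*(3 - 20)/(-20) = (½)*(-1/20)*(-17) = 17/40 ≈ 0.42500)
m(s) = -s²/9
w = -1573/27 (w = -1 + (-⅑*(-41)² + 15)/3 = -1 + (-⅑*1681 + 15)/3 = -1 + (-1681/9 + 15)/3 = -1 + (⅓)*(-1546/9) = -1 - 1546/27 = -1573/27 ≈ -58.259)
w - I*25 = -1573/27 - 17*25/40 = -1573/27 - 1*85/8 = -1573/27 - 85/8 = -14879/216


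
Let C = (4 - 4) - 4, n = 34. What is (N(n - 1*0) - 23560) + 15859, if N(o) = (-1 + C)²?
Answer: -7676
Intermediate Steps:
C = -4 (C = 0 - 4 = -4)
N(o) = 25 (N(o) = (-1 - 4)² = (-5)² = 25)
(N(n - 1*0) - 23560) + 15859 = (25 - 23560) + 15859 = -23535 + 15859 = -7676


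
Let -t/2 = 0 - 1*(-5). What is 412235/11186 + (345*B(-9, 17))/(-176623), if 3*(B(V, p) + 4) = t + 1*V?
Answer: 72850060495/1975704878 ≈ 36.873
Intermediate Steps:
t = -10 (t = -2*(0 - 1*(-5)) = -2*(0 + 5) = -2*5 = -10)
B(V, p) = -22/3 + V/3 (B(V, p) = -4 + (-10 + 1*V)/3 = -4 + (-10 + V)/3 = -4 + (-10/3 + V/3) = -22/3 + V/3)
412235/11186 + (345*B(-9, 17))/(-176623) = 412235/11186 + (345*(-22/3 + (1/3)*(-9)))/(-176623) = 412235*(1/11186) + (345*(-22/3 - 3))*(-1/176623) = 412235/11186 + (345*(-31/3))*(-1/176623) = 412235/11186 - 3565*(-1/176623) = 412235/11186 + 3565/176623 = 72850060495/1975704878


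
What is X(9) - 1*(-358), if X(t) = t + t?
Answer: 376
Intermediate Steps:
X(t) = 2*t
X(9) - 1*(-358) = 2*9 - 1*(-358) = 18 + 358 = 376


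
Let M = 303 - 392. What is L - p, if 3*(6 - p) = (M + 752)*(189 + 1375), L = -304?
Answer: 345334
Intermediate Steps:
M = -89
p = -345638 (p = 6 - (-89 + 752)*(189 + 1375)/3 = 6 - 221*1564 = 6 - 1/3*1036932 = 6 - 345644 = -345638)
L - p = -304 - 1*(-345638) = -304 + 345638 = 345334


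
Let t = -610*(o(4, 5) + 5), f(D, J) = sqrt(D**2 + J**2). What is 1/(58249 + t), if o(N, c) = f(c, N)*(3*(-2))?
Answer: 55199/2497710001 - 3660*sqrt(41)/2497710001 ≈ 1.2717e-5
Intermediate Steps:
o(N, c) = -6*sqrt(N**2 + c**2) (o(N, c) = sqrt(c**2 + N**2)*(3*(-2)) = sqrt(N**2 + c**2)*(-6) = -6*sqrt(N**2 + c**2))
t = -3050 + 3660*sqrt(41) (t = -610*(-6*sqrt(4**2 + 5**2) + 5) = -610*(-6*sqrt(16 + 25) + 5) = -610*(-6*sqrt(41) + 5) = -610*(5 - 6*sqrt(41)) = -3050 + 3660*sqrt(41) ≈ 20385.)
1/(58249 + t) = 1/(58249 + (-3050 + 3660*sqrt(41))) = 1/(55199 + 3660*sqrt(41))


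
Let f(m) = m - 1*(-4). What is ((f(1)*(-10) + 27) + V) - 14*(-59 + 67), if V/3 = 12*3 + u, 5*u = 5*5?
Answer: -12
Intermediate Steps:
u = 5 (u = (5*5)/5 = (⅕)*25 = 5)
f(m) = 4 + m (f(m) = m + 4 = 4 + m)
V = 123 (V = 3*(12*3 + 5) = 3*(36 + 5) = 3*41 = 123)
((f(1)*(-10) + 27) + V) - 14*(-59 + 67) = (((4 + 1)*(-10) + 27) + 123) - 14*(-59 + 67) = ((5*(-10) + 27) + 123) - 14*8 = ((-50 + 27) + 123) - 112 = (-23 + 123) - 112 = 100 - 112 = -12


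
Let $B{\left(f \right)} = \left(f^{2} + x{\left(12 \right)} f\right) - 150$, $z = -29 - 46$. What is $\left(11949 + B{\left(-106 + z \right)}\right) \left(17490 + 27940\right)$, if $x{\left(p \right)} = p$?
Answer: $1925686840$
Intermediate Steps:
$z = -75$ ($z = -29 - 46 = -75$)
$B{\left(f \right)} = -150 + f^{2} + 12 f$ ($B{\left(f \right)} = \left(f^{2} + 12 f\right) - 150 = -150 + f^{2} + 12 f$)
$\left(11949 + B{\left(-106 + z \right)}\right) \left(17490 + 27940\right) = \left(11949 + \left(-150 + \left(-106 - 75\right)^{2} + 12 \left(-106 - 75\right)\right)\right) \left(17490 + 27940\right) = \left(11949 + \left(-150 + \left(-181\right)^{2} + 12 \left(-181\right)\right)\right) 45430 = \left(11949 - -30439\right) 45430 = \left(11949 + 30439\right) 45430 = 42388 \cdot 45430 = 1925686840$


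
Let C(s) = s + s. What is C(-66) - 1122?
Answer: -1254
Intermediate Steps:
C(s) = 2*s
C(-66) - 1122 = 2*(-66) - 1122 = -132 - 1122 = -1254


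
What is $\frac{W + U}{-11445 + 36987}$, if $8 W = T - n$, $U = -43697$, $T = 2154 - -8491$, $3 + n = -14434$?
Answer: $- \frac{162247}{102168} \approx -1.588$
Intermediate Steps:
$n = -14437$ ($n = -3 - 14434 = -14437$)
$T = 10645$ ($T = 2154 + 8491 = 10645$)
$W = \frac{12541}{4}$ ($W = \frac{10645 - -14437}{8} = \frac{10645 + 14437}{8} = \frac{1}{8} \cdot 25082 = \frac{12541}{4} \approx 3135.3$)
$\frac{W + U}{-11445 + 36987} = \frac{\frac{12541}{4} - 43697}{-11445 + 36987} = - \frac{162247}{4 \cdot 25542} = \left(- \frac{162247}{4}\right) \frac{1}{25542} = - \frac{162247}{102168}$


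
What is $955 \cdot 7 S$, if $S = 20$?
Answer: $133700$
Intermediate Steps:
$955 \cdot 7 S = 955 \cdot 7 \cdot 20 = 6685 \cdot 20 = 133700$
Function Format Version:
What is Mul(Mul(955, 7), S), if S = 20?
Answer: 133700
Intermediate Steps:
Mul(Mul(955, 7), S) = Mul(Mul(955, 7), 20) = Mul(6685, 20) = 133700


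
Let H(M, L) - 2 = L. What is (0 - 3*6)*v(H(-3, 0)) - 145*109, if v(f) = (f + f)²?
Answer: -16093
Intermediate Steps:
H(M, L) = 2 + L
v(f) = 4*f² (v(f) = (2*f)² = 4*f²)
(0 - 3*6)*v(H(-3, 0)) - 145*109 = (0 - 3*6)*(4*(2 + 0)²) - 145*109 = (0 - 18)*(4*2²) - 15805 = -72*4 - 15805 = -18*16 - 15805 = -288 - 15805 = -16093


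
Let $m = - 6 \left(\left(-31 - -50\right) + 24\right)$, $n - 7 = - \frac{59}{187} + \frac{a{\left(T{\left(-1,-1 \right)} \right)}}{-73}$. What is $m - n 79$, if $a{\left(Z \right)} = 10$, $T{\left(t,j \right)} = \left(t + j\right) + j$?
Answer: $- \frac{10582978}{13651} \approx -775.25$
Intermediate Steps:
$T{\left(t,j \right)} = t + 2 j$ ($T{\left(t,j \right)} = \left(j + t\right) + j = t + 2 j$)
$n = \frac{89380}{13651}$ ($n = 7 + \left(- \frac{59}{187} + \frac{10}{-73}\right) = 7 + \left(\left(-59\right) \frac{1}{187} + 10 \left(- \frac{1}{73}\right)\right) = 7 - \frac{6177}{13651} = \frac{89380}{13651} \approx 6.5475$)
$m = -258$ ($m = - 6 \left(\left(-31 + 50\right) + 24\right) = - 6 \left(19 + 24\right) = \left(-6\right) 43 = -258$)
$m - n 79 = -258 - \frac{89380}{13651} \cdot 79 = -258 - \frac{7061020}{13651} = - \frac{10582978}{13651}$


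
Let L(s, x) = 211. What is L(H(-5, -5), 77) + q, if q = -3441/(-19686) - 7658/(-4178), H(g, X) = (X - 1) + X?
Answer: 2919913779/13708018 ≈ 213.01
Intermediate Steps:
H(g, X) = -1 + 2*X (H(g, X) = (-1 + X) + X = -1 + 2*X)
q = 27521981/13708018 (q = -3441*(-1/19686) - 7658*(-1/4178) = 1147/6562 + 3829/2089 = 27521981/13708018 ≈ 2.0077)
L(H(-5, -5), 77) + q = 211 + 27521981/13708018 = 2919913779/13708018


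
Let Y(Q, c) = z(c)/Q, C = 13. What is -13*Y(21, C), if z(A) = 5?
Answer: -65/21 ≈ -3.0952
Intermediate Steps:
Y(Q, c) = 5/Q
-13*Y(21, C) = -65/21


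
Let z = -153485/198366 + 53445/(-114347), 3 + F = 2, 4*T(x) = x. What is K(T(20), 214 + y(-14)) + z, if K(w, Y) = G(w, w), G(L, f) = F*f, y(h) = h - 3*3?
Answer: -141565005175/22682557002 ≈ -6.2411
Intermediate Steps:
y(h) = -9 + h (y(h) = h - 9 = -9 + h)
T(x) = x/4
F = -1 (F = -3 + 2 = -1)
G(L, f) = -f
z = -28152220165/22682557002 (z = -153485*1/198366 + 53445*(-1/114347) = -153485/198366 - 53445/114347 = -28152220165/22682557002 ≈ -1.2411)
K(w, Y) = -w
K(T(20), 214 + y(-14)) + z = -20/4 - 28152220165/22682557002 = -1*5 - 28152220165/22682557002 = -5 - 28152220165/22682557002 = -141565005175/22682557002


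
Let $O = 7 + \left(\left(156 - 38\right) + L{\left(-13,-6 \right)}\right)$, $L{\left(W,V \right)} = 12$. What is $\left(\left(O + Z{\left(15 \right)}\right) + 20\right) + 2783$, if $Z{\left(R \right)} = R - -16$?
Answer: $2971$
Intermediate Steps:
$Z{\left(R \right)} = 16 + R$ ($Z{\left(R \right)} = R + 16 = 16 + R$)
$O = 137$ ($O = 7 + \left(\left(156 - 38\right) + 12\right) = 7 + \left(118 + 12\right) = 7 + 130 = 137$)
$\left(\left(O + Z{\left(15 \right)}\right) + 20\right) + 2783 = \left(\left(137 + \left(16 + 15\right)\right) + 20\right) + 2783 = \left(\left(137 + 31\right) + 20\right) + 2783 = \left(168 + 20\right) + 2783 = 188 + 2783 = 2971$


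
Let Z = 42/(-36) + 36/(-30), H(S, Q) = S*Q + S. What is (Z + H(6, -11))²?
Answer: 3500641/900 ≈ 3889.6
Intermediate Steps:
H(S, Q) = S + Q*S (H(S, Q) = Q*S + S = S + Q*S)
Z = -71/30 (Z = 42*(-1/36) + 36*(-1/30) = -7/6 - 6/5 = -71/30 ≈ -2.3667)
(Z + H(6, -11))² = (-71/30 + 6*(1 - 11))² = (-71/30 + 6*(-10))² = (-71/30 - 60)² = (-1871/30)² = 3500641/900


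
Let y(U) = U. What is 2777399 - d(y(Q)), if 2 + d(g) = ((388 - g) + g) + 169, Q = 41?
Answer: 2776844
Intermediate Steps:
d(g) = 555 (d(g) = -2 + (((388 - g) + g) + 169) = -2 + (388 + 169) = -2 + 557 = 555)
2777399 - d(y(Q)) = 2777399 - 1*555 = 2777399 - 555 = 2776844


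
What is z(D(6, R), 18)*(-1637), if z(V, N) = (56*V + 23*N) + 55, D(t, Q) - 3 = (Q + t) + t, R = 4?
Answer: -2509521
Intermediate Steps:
D(t, Q) = 3 + Q + 2*t (D(t, Q) = 3 + ((Q + t) + t) = 3 + (Q + 2*t) = 3 + Q + 2*t)
z(V, N) = 55 + 23*N + 56*V (z(V, N) = (23*N + 56*V) + 55 = 55 + 23*N + 56*V)
z(D(6, R), 18)*(-1637) = (55 + 23*18 + 56*(3 + 4 + 2*6))*(-1637) = (55 + 414 + 56*(3 + 4 + 12))*(-1637) = (55 + 414 + 56*19)*(-1637) = (55 + 414 + 1064)*(-1637) = 1533*(-1637) = -2509521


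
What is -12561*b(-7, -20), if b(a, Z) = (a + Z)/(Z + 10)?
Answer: -339147/10 ≈ -33915.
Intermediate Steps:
b(a, Z) = (Z + a)/(10 + Z)
-12561*b(-7, -20) = -12561*(-20 - 7)/(10 - 20) = -12561*(-27)/(-10) = -(-12561)*(-27)/10 = -12561*27/10 = -339147/10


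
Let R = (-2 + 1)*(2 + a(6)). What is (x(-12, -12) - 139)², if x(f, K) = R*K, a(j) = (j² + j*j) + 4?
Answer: 635209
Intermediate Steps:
a(j) = 4 + 2*j² (a(j) = (j² + j²) + 4 = 2*j² + 4 = 4 + 2*j²)
R = -78 (R = (-2 + 1)*(2 + (4 + 2*6²)) = -(2 + (4 + 2*36)) = -(2 + (4 + 72)) = -(2 + 76) = -1*78 = -78)
x(f, K) = -78*K
(x(-12, -12) - 139)² = (-78*(-12) - 139)² = (936 - 139)² = 797² = 635209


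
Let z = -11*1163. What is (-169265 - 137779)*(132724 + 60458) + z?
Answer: -59315386801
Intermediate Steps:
z = -12793
(-169265 - 137779)*(132724 + 60458) + z = (-169265 - 137779)*(132724 + 60458) - 12793 = -307044*193182 - 12793 = -59315374008 - 12793 = -59315386801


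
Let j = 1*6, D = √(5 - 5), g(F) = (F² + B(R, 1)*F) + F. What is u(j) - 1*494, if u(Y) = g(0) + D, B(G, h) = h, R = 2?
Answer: -494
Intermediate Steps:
g(F) = F² + 2*F (g(F) = (F² + 1*F) + F = (F² + F) + F = (F + F²) + F = F² + 2*F)
D = 0 (D = √0 = 0)
j = 6
u(Y) = 0 (u(Y) = 0*(2 + 0) + 0 = 0*2 + 0 = 0 + 0 = 0)
u(j) - 1*494 = 0 - 1*494 = 0 - 494 = -494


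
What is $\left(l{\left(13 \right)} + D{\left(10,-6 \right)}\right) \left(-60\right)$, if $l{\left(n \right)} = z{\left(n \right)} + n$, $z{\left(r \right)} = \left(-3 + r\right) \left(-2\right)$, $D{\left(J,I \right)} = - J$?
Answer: $1020$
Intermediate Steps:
$z{\left(r \right)} = 6 - 2 r$
$l{\left(n \right)} = 6 - n$ ($l{\left(n \right)} = \left(6 - 2 n\right) + n = 6 - n$)
$\left(l{\left(13 \right)} + D{\left(10,-6 \right)}\right) \left(-60\right) = \left(\left(6 - 13\right) - 10\right) \left(-60\right) = \left(-7 - 10\right) \left(-60\right) = \left(-17\right) \left(-60\right) = 1020$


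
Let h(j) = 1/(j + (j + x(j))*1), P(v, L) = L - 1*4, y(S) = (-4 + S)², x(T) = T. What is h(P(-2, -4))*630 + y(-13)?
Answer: 1051/4 ≈ 262.75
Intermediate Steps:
P(v, L) = -4 + L (P(v, L) = L - 4 = -4 + L)
h(j) = 1/(3*j) (h(j) = 1/(j + (j + j)*1) = 1/(j + (2*j)*1) = 1/(j + 2*j) = 1/(3*j))
h(P(-2, -4))*630 + y(-13) = (1/(3*(-4 - 4)))*630 + (-4 - 13)² = ((⅓)/(-8))*630 + (-17)² = ((⅓)*(-⅛))*630 + 289 = -1/24*630 + 289 = -105/4 + 289 = 1051/4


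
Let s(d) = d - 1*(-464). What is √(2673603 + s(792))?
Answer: √2674859 ≈ 1635.5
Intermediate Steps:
s(d) = 464 + d (s(d) = d + 464 = 464 + d)
√(2673603 + s(792)) = √(2673603 + (464 + 792)) = √(2673603 + 1256) = √2674859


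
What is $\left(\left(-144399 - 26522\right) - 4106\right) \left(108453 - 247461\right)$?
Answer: $24330153216$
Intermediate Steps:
$\left(\left(-144399 - 26522\right) - 4106\right) \left(108453 - 247461\right) = \left(-170921 - 4106\right) \left(-139008\right) = \left(-175027\right) \left(-139008\right) = 24330153216$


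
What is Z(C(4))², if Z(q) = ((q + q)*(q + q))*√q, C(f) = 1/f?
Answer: 1/64 ≈ 0.015625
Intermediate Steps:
Z(q) = 4*q^(5/2) (Z(q) = ((2*q)*(2*q))*√q = (4*q²)*√q = 4*q^(5/2))
Z(C(4))² = (4*(1/4)^(5/2))² = (4*(¼)^(5/2))² = (4*(1/32))² = (⅛)² = 1/64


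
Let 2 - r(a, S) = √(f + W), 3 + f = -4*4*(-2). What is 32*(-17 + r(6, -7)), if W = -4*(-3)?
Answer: -480 - 32*√41 ≈ -684.90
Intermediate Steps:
W = 12
f = 29 (f = -3 - 4*4*(-2) = -3 - 16*(-2) = -3 + 32 = 29)
r(a, S) = 2 - √41 (r(a, S) = 2 - √(29 + 12) = 2 - √41)
32*(-17 + r(6, -7)) = 32*(-17 + (2 - √41)) = 32*(-15 - √41) = -480 - 32*√41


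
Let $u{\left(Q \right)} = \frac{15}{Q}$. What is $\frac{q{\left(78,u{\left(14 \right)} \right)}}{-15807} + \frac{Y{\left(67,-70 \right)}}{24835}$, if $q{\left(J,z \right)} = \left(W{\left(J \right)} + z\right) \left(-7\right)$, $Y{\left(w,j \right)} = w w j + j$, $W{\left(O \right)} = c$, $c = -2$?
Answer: $- \frac{1987320611}{157026738} \approx -12.656$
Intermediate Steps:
$W{\left(O \right)} = -2$
$Y{\left(w,j \right)} = j + j w^{2}$ ($Y{\left(w,j \right)} = w^{2} j + j = j w^{2} + j = j + j w^{2}$)
$q{\left(J,z \right)} = 14 - 7 z$ ($q{\left(J,z \right)} = \left(-2 + z\right) \left(-7\right) = 14 - 7 z$)
$\frac{q{\left(78,u{\left(14 \right)} \right)}}{-15807} + \frac{Y{\left(67,-70 \right)}}{24835} = \frac{14 - 7 \cdot \frac{15}{14}}{-15807} + \frac{\left(-70\right) \left(1 + 67^{2}\right)}{24835} = \left(14 - 7 \cdot 15 \cdot \frac{1}{14}\right) \left(- \frac{1}{15807}\right) + - 70 \left(1 + 4489\right) \frac{1}{24835} = \left(14 - \frac{15}{2}\right) \left(- \frac{1}{15807}\right) + \left(-70\right) 4490 \cdot \frac{1}{24835} = \left(14 - \frac{15}{2}\right) \left(- \frac{1}{15807}\right) - \frac{62860}{4967} = \frac{13}{2} \left(- \frac{1}{15807}\right) - \frac{62860}{4967} = - \frac{13}{31614} - \frac{62860}{4967} = - \frac{1987320611}{157026738}$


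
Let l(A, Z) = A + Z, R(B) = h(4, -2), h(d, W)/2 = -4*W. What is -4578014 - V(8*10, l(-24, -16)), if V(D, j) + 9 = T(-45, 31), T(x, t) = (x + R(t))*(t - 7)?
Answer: -4577309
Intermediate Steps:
h(d, W) = -8*W (h(d, W) = 2*(-4*W) = -8*W)
R(B) = 16 (R(B) = -8*(-2) = 16)
T(x, t) = (-7 + t)*(16 + x) (T(x, t) = (x + 16)*(t - 7) = (16 + x)*(-7 + t) = (-7 + t)*(16 + x))
V(D, j) = -705 (V(D, j) = -9 + (-112 - 7*(-45) + 16*31 + 31*(-45)) = -9 + (-112 + 315 + 496 - 1395) = -9 - 696 = -705)
-4578014 - V(8*10, l(-24, -16)) = -4578014 - 1*(-705) = -4578014 + 705 = -4577309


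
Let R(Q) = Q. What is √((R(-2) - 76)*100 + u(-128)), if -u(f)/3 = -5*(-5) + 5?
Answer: I*√7890 ≈ 88.826*I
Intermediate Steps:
u(f) = -90 (u(f) = -3*(-5*(-5) + 5) = -3*(25 + 5) = -3*30 = -90)
√((R(-2) - 76)*100 + u(-128)) = √((-2 - 76)*100 - 90) = √(-78*100 - 90) = √(-7800 - 90) = √(-7890) = I*√7890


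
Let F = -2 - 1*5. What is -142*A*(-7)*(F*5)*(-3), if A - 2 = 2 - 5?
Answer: -104370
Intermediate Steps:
F = -7 (F = -2 - 5 = -7)
A = -1 (A = 2 + (2 - 5) = 2 - 3 = -1)
-142*A*(-7)*(F*5)*(-3) = -142*(-1*(-7))*-7*5*(-3) = -994*(-35*(-3)) = -994*105 = -142*735 = -104370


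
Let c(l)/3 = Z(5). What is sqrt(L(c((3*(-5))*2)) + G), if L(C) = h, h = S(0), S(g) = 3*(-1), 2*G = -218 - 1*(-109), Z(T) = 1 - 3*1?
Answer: I*sqrt(230)/2 ≈ 7.5829*I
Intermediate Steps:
Z(T) = -2 (Z(T) = 1 - 3 = -2)
c(l) = -6 (c(l) = 3*(-2) = -6)
G = -109/2 (G = (-218 - 1*(-109))/2 = (-218 + 109)/2 = (1/2)*(-109) = -109/2 ≈ -54.500)
S(g) = -3
h = -3
L(C) = -3
sqrt(L(c((3*(-5))*2)) + G) = sqrt(-3 - 109/2) = sqrt(-115/2) = I*sqrt(230)/2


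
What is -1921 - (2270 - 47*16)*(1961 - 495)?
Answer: -2227309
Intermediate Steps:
-1921 - (2270 - 47*16)*(1961 - 495) = -1921 - (2270 - 752)*1466 = -1921 - 1518*1466 = -1921 - 1*2225388 = -1921 - 2225388 = -2227309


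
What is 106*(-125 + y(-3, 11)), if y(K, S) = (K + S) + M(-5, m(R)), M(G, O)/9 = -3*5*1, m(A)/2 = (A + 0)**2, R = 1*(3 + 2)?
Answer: -26712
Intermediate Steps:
R = 5 (R = 1*5 = 5)
m(A) = 2*A**2 (m(A) = 2*(A + 0)**2 = 2*A**2)
M(G, O) = -135 (M(G, O) = 9*(-3*5*1) = 9*(-15*1) = 9*(-15) = -135)
y(K, S) = -135 + K + S (y(K, S) = (K + S) - 135 = -135 + K + S)
106*(-125 + y(-3, 11)) = 106*(-125 + (-135 - 3 + 11)) = 106*(-125 - 127) = 106*(-252) = -26712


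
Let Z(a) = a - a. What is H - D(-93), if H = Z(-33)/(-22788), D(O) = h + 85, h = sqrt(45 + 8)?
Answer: -85 - sqrt(53) ≈ -92.280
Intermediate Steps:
Z(a) = 0
h = sqrt(53) ≈ 7.2801
D(O) = 85 + sqrt(53) (D(O) = sqrt(53) + 85 = 85 + sqrt(53))
H = 0 (H = 0/(-22788) = 0*(-1/22788) = 0)
H - D(-93) = 0 - (85 + sqrt(53)) = 0 + (-85 - sqrt(53)) = -85 - sqrt(53)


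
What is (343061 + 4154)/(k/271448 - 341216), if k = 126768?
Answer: -2356270433/2315556850 ≈ -1.0176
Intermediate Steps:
(343061 + 4154)/(k/271448 - 341216) = (343061 + 4154)/(126768/271448 - 341216) = 347215/(126768*(1/271448) - 341216) = 347215/(15846/33931 - 341216) = 347215/(-11577784250/33931) = 347215*(-33931/11577784250) = -2356270433/2315556850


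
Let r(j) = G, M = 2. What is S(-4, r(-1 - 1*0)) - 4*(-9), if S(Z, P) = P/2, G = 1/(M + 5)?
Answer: 505/14 ≈ 36.071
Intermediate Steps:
G = ⅐ (G = 1/(2 + 5) = 1/7 = ⅐ ≈ 0.14286)
r(j) = ⅐
S(Z, P) = P/2 (S(Z, P) = P*(½) = P/2)
S(-4, r(-1 - 1*0)) - 4*(-9) = (½)*(⅐) - 4*(-9) = 1/14 + 36 = 505/14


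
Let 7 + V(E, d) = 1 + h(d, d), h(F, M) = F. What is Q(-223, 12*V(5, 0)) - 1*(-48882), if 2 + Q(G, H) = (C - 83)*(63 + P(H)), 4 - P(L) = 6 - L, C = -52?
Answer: 50365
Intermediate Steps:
V(E, d) = -6 + d (V(E, d) = -7 + (1 + d) = -6 + d)
P(L) = -2 + L (P(L) = 4 - (6 - L) = 4 + (-6 + L) = -2 + L)
Q(G, H) = -8237 - 135*H (Q(G, H) = -2 + (-52 - 83)*(63 + (-2 + H)) = -2 - 135*(61 + H) = -2 + (-8235 - 135*H) = -8237 - 135*H)
Q(-223, 12*V(5, 0)) - 1*(-48882) = (-8237 - 1620*(-6 + 0)) - 1*(-48882) = (-8237 - 1620*(-6)) + 48882 = (-8237 - 135*(-72)) + 48882 = (-8237 + 9720) + 48882 = 1483 + 48882 = 50365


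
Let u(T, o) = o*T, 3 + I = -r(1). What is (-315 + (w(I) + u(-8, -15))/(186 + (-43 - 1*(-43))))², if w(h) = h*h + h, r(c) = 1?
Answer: 94926049/961 ≈ 98778.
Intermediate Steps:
I = -4 (I = -3 - 1*1 = -3 - 1 = -4)
w(h) = h + h² (w(h) = h² + h = h + h²)
u(T, o) = T*o
(-315 + (w(I) + u(-8, -15))/(186 + (-43 - 1*(-43))))² = (-315 + (-4*(1 - 4) - 8*(-15))/(186 + (-43 - 1*(-43))))² = (-315 + (-4*(-3) + 120)/(186 + (-43 + 43)))² = (-315 + (12 + 120)/(186 + 0))² = (-315 + 132/186)² = (-315 + 132*(1/186))² = (-315 + 22/31)² = (-9743/31)² = 94926049/961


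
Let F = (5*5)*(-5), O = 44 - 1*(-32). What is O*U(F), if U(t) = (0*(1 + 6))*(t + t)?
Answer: 0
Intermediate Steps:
O = 76 (O = 44 + 32 = 76)
F = -125 (F = 25*(-5) = -125)
U(t) = 0 (U(t) = (0*7)*(2*t) = 0*(2*t) = 0)
O*U(F) = 76*0 = 0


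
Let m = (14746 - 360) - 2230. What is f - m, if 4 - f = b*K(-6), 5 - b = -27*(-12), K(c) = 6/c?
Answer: -12471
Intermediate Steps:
b = -319 (b = 5 - (-27)*(-12) = 5 - 1*324 = 5 - 324 = -319)
m = 12156 (m = 14386 - 2230 = 12156)
f = -315 (f = 4 - (-319)*6/(-6) = 4 - (-319)*6*(-⅙) = 4 - (-319)*(-1) = 4 - 1*319 = 4 - 319 = -315)
f - m = -315 - 1*12156 = -315 - 12156 = -12471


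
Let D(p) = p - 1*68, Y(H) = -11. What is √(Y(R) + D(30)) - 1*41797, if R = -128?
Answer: -41797 + 7*I ≈ -41797.0 + 7.0*I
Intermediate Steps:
D(p) = -68 + p (D(p) = p - 68 = -68 + p)
√(Y(R) + D(30)) - 1*41797 = √(-11 + (-68 + 30)) - 1*41797 = √(-11 - 38) - 41797 = √(-49) - 41797 = 7*I - 41797 = -41797 + 7*I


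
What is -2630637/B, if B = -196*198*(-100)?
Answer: -292293/431200 ≈ -0.67786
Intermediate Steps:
B = 3880800 (B = -38808*(-100) = 3880800)
-2630637/B = -2630637/3880800 = -2630637*1/3880800 = -292293/431200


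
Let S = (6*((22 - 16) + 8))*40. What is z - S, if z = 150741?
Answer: 147381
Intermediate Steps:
S = 3360 (S = (6*(6 + 8))*40 = (6*14)*40 = 84*40 = 3360)
z - S = 150741 - 1*3360 = 150741 - 3360 = 147381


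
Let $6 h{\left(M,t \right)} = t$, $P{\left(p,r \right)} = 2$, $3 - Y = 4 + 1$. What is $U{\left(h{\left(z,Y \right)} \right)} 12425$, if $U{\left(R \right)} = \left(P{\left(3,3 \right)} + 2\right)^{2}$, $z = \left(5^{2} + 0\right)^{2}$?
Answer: $198800$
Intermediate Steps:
$z = 625$ ($z = \left(25 + 0\right)^{2} = 25^{2} = 625$)
$Y = -2$ ($Y = 3 - \left(4 + 1\right) = 3 - 5 = -2$)
$h{\left(M,t \right)} = \frac{t}{6}$
$U{\left(R \right)} = 16$ ($U{\left(R \right)} = \left(2 + 2\right)^{2} = 4^{2} = 16$)
$U{\left(h{\left(z,Y \right)} \right)} 12425 = 16 \cdot 12425 = 198800$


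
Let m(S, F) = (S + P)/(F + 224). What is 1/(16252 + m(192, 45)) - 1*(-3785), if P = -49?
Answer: 16547759104/4371931 ≈ 3785.0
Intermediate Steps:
m(S, F) = (-49 + S)/(224 + F) (m(S, F) = (S - 49)/(F + 224) = (-49 + S)/(224 + F))
1/(16252 + m(192, 45)) - 1*(-3785) = 1/(16252 + (-49 + 192)/(224 + 45)) - 1*(-3785) = 1/(16252 + 143/269) + 3785 = 1/(4371931/269) + 3785 = 269/4371931 + 3785 = 16547759104/4371931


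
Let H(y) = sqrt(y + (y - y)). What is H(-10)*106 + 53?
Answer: 53 + 106*I*sqrt(10) ≈ 53.0 + 335.2*I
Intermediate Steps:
H(y) = sqrt(y) (H(y) = sqrt(y + 0) = sqrt(y))
H(-10)*106 + 53 = sqrt(-10)*106 + 53 = (I*sqrt(10))*106 + 53 = 106*I*sqrt(10) + 53 = 53 + 106*I*sqrt(10)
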